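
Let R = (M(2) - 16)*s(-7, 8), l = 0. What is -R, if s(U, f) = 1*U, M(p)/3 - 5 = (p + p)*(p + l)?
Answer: 161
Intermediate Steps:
M(p) = 15 + 6*p**2 (M(p) = 15 + 3*((p + p)*(p + 0)) = 15 + 3*((2*p)*p) = 15 + 3*(2*p**2) = 15 + 6*p**2)
s(U, f) = U
R = -161 (R = ((15 + 6*2**2) - 16)*(-7) = ((15 + 6*4) - 16)*(-7) = ((15 + 24) - 16)*(-7) = (39 - 16)*(-7) = 23*(-7) = -161)
-R = -1*(-161) = 161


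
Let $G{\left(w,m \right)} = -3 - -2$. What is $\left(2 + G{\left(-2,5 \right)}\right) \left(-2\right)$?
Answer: $-2$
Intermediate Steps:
$G{\left(w,m \right)} = -1$ ($G{\left(w,m \right)} = -3 + 2 = -1$)
$\left(2 + G{\left(-2,5 \right)}\right) \left(-2\right) = \left(2 - 1\right) \left(-2\right) = 1 \left(-2\right) = -2$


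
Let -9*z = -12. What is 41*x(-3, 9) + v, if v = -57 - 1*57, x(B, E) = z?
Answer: -178/3 ≈ -59.333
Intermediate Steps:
z = 4/3 (z = -1/9*(-12) = 4/3 ≈ 1.3333)
x(B, E) = 4/3
v = -114 (v = -57 - 57 = -114)
41*x(-3, 9) + v = 41*(4/3) - 114 = 164/3 - 114 = -178/3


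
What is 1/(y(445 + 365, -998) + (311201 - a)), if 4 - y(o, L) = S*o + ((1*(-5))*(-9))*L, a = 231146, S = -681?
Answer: 1/676579 ≈ 1.4780e-6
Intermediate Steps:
y(o, L) = 4 - 45*L + 681*o (y(o, L) = 4 - (-681*o + ((1*(-5))*(-9))*L) = 4 - (-681*o + (-5*(-9))*L) = 4 - (-681*o + 45*L) = 4 + (-45*L + 681*o) = 4 - 45*L + 681*o)
1/(y(445 + 365, -998) + (311201 - a)) = 1/((4 - 45*(-998) + 681*(445 + 365)) + (311201 - 1*231146)) = 1/((4 + 44910 + 681*810) + (311201 - 231146)) = 1/((4 + 44910 + 551610) + 80055) = 1/(596524 + 80055) = 1/676579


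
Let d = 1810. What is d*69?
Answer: 124890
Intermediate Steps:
d*69 = 1810*69 = 124890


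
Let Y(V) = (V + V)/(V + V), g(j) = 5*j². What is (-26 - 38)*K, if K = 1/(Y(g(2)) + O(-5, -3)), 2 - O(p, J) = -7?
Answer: -32/5 ≈ -6.4000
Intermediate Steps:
Y(V) = 1 (Y(V) = (2*V)/((2*V)) = (2*V)*(1/(2*V)) = 1)
O(p, J) = 9 (O(p, J) = 2 - 1*(-7) = 2 + 7 = 9)
K = ⅒ (K = 1/(1 + 9) = 1/10 = ⅒ ≈ 0.10000)
(-26 - 38)*K = (-26 - 38)*(⅒) = -64*⅒ = -32/5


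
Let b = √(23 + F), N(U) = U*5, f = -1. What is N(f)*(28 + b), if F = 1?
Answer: -140 - 10*√6 ≈ -164.49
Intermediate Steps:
N(U) = 5*U
b = 2*√6 (b = √(23 + 1) = √24 = 2*√6 ≈ 4.8990)
N(f)*(28 + b) = (5*(-1))*(28 + 2*√6) = -5*(28 + 2*√6) = -140 - 10*√6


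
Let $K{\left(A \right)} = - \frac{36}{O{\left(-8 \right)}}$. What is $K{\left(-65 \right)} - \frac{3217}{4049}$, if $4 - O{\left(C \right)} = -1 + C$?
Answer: $- \frac{187585}{52637} \approx -3.5637$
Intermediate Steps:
$O{\left(C \right)} = 5 - C$ ($O{\left(C \right)} = 4 - \left(-1 + C\right) = 5 - C$)
$K{\left(A \right)} = - \frac{36}{13}$ ($K{\left(A \right)} = - \frac{36}{5 - -8} = - \frac{36}{5 + 8} = - \frac{36}{13}$)
$K{\left(-65 \right)} - \frac{3217}{4049} = - \frac{36}{13} - \frac{3217}{4049} = - \frac{187585}{52637}$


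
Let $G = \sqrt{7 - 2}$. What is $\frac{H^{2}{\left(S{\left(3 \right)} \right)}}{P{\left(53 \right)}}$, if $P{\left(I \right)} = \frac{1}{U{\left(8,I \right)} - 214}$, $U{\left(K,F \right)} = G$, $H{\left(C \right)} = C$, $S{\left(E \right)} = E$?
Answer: $-1926 + 9 \sqrt{5} \approx -1905.9$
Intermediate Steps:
$G = \sqrt{5} \approx 2.2361$
$U{\left(K,F \right)} = \sqrt{5}$
$P{\left(I \right)} = \frac{1}{-214 + \sqrt{5}}$ ($P{\left(I \right)} = \frac{1}{\sqrt{5} - 214} = \frac{1}{-214 + \sqrt{5}}$)
$\frac{H^{2}{\left(S{\left(3 \right)} \right)}}{P{\left(53 \right)}} = \frac{3^{2}}{- \frac{214}{45791} - \frac{\sqrt{5}}{45791}} = \frac{9}{- \frac{214}{45791} - \frac{\sqrt{5}}{45791}}$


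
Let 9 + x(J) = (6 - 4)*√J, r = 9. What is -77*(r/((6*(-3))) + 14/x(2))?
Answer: 25025/146 + 2156*√2/73 ≈ 213.17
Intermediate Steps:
x(J) = -9 + 2*√J (x(J) = -9 + (6 - 4)*√J = -9 + 2*√J)
-77*(r/((6*(-3))) + 14/x(2)) = -77*(9/((6*(-3))) + 14/(-9 + 2*√2)) = -77*(9/(-18) + 14/(-9 + 2*√2)) = -77*(9*(-1/18) + 14/(-9 + 2*√2)) = -77*(-½ + 14/(-9 + 2*√2)) = 77/2 - 1078/(-9 + 2*√2)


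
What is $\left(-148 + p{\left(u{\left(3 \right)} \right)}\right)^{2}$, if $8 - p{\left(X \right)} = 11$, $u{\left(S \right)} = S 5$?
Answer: $22801$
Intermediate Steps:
$u{\left(S \right)} = 5 S$
$p{\left(X \right)} = -3$ ($p{\left(X \right)} = 8 - 11 = -3$)
$\left(-148 + p{\left(u{\left(3 \right)} \right)}\right)^{2} = \left(-148 - 3\right)^{2} = \left(-151\right)^{2} = 22801$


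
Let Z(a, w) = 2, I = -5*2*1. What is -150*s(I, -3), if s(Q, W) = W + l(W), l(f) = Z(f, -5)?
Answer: 150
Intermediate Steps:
I = -10 (I = -10*1 = -10)
l(f) = 2
s(Q, W) = 2 + W (s(Q, W) = W + 2 = 2 + W)
-150*s(I, -3) = -150*(2 - 3) = -150*(-1) = 150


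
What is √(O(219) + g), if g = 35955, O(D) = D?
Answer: √36174 ≈ 190.19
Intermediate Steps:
√(O(219) + g) = √(219 + 35955) = √36174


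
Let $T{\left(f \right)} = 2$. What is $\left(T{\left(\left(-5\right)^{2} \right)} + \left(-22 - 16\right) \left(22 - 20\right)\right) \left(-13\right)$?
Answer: $962$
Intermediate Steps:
$\left(T{\left(\left(-5\right)^{2} \right)} + \left(-22 - 16\right) \left(22 - 20\right)\right) \left(-13\right) = \left(2 + \left(-22 - 16\right) \left(22 - 20\right)\right) \left(-13\right) = \left(2 - 76\right) \left(-13\right) = \left(-74\right) \left(-13\right) = 962$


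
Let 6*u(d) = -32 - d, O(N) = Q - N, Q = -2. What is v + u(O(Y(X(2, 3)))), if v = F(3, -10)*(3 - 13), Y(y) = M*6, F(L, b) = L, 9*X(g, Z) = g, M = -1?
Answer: -36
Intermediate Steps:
X(g, Z) = g/9
Y(y) = -6 (Y(y) = -1*6 = -6)
O(N) = -2 - N
u(d) = -16/3 - d/6 (u(d) = (-32 - d)/6 = -16/3 - d/6)
v = -30 (v = 3*(3 - 13) = 3*(-10) = -30)
v + u(O(Y(X(2, 3)))) = -30 + (-16/3 - (-2 - 1*(-6))/6) = -30 + (-16/3 - (-2 + 6)/6) = -30 + (-16/3 - ⅙*4) = -30 + (-16/3 - ⅔) = -30 - 6 = -36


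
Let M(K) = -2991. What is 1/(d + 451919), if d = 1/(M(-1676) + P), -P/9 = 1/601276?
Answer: 1798416525/812738596960199 ≈ 2.2128e-6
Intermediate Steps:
P = -9/601276 ≈ -1.4968e-5
d = -601276/1798416525 (d = 1/(-2991 - 9/601276) = 1/(-1798416525/601276) = -601276/1798416525 ≈ -0.00033434)
1/(d + 451919) = 1/(-601276/1798416525 + 451919) = 1/(812738596960199/1798416525) = 1798416525/812738596960199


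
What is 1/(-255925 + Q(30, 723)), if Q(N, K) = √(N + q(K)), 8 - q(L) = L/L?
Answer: -255925/65497605588 - √37/65497605588 ≈ -3.9075e-6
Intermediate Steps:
q(L) = 7 (q(L) = 8 - L/L = 8 - 1*1 = 8 - 1 = 7)
Q(N, K) = √(7 + N) (Q(N, K) = √(N + 7) = √(7 + N))
1/(-255925 + Q(30, 723)) = 1/(-255925 + √(7 + 30)) = 1/(-255925 + √37)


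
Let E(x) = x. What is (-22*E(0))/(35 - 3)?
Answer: 0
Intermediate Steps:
(-22*E(0))/(35 - 3) = (-22*0)/(35 - 3) = 0/32 = 0*(1/32) = 0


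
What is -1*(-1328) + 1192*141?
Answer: 169400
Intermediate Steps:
-1*(-1328) + 1192*141 = 1328 + 168072 = 169400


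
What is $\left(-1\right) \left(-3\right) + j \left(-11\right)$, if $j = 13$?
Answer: $-140$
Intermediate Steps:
$\left(-1\right) \left(-3\right) + j \left(-11\right) = \left(-1\right) \left(-3\right) + 13 \left(-11\right) = 3 - 143 = -140$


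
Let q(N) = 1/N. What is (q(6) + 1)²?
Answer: 49/36 ≈ 1.3611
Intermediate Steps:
(q(6) + 1)² = (1/6 + 1)² = (⅙ + 1)² = (7/6)² = 49/36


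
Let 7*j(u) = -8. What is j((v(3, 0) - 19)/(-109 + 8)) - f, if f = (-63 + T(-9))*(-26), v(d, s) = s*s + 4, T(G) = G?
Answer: -13112/7 ≈ -1873.1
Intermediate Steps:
v(d, s) = 4 + s² (v(d, s) = s² + 4 = 4 + s²)
j(u) = -8/7 (j(u) = (⅐)*(-8) = -8/7)
f = 1872 (f = (-63 - 9)*(-26) = -72*(-26) = 1872)
j((v(3, 0) - 19)/(-109 + 8)) - f = -8/7 - 1*1872 = -8/7 - 1872 = -13112/7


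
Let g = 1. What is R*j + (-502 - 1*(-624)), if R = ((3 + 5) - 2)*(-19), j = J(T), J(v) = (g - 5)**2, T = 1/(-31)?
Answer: -1702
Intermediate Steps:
T = -1/31 ≈ -0.032258
J(v) = 16 (J(v) = (1 - 5)**2 = (-4)**2 = 16)
j = 16
R = -114 (R = (8 - 2)*(-19) = 6*(-19) = -114)
R*j + (-502 - 1*(-624)) = -114*16 + (-502 - 1*(-624)) = -1824 + (-502 + 624) = -1824 + 122 = -1702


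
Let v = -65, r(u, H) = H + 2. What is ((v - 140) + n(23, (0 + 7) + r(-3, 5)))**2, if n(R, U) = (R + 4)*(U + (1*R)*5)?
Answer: 10745284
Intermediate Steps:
r(u, H) = 2 + H
n(R, U) = (4 + R)*(U + 5*R) (n(R, U) = (4 + R)*(U + R*5) = (4 + R)*(U + 5*R))
((v - 140) + n(23, (0 + 7) + r(-3, 5)))**2 = ((-65 - 140) + (4*((0 + 7) + (2 + 5)) + 5*23**2 + 20*23 + 23*((0 + 7) + (2 + 5))))**2 = (-205 + (4*(7 + 7) + 5*529 + 460 + 23*(7 + 7)))**2 = (-205 + (4*14 + 2645 + 460 + 23*14))**2 = (-205 + (56 + 2645 + 460 + 322))**2 = (-205 + 3483)**2 = 3278**2 = 10745284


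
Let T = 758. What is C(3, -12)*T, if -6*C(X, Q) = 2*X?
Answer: -758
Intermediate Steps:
C(X, Q) = -X/3
C(3, -12)*T = -⅓*3*758 = -1*758 = -758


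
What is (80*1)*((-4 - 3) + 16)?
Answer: 720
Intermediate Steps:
(80*1)*((-4 - 3) + 16) = 80*(-7 + 16) = 80*9 = 720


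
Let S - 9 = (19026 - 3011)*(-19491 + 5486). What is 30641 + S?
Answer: -224259425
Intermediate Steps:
S = -224290066 (S = 9 + (19026 - 3011)*(-19491 + 5486) = 9 + 16015*(-14005) = 9 - 224290075 = -224290066)
30641 + S = 30641 - 224290066 = -224259425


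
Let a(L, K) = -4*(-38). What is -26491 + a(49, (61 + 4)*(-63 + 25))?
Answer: -26339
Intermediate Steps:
a(L, K) = 152
-26491 + a(49, (61 + 4)*(-63 + 25)) = -26491 + 152 = -26339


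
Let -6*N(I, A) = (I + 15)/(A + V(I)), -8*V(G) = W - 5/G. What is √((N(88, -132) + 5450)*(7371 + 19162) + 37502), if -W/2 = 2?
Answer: 4*√77470400910393773/92571 ≈ 12027.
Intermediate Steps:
W = -4 (W = -2*2 = -4)
V(G) = ½ + 5/(8*G) (V(G) = -(-4 - 5/G)/8 = ½ + 5/(8*G))
N(I, A) = -(15 + I)/(6*(A + (5 + 4*I)/(8*I))) (N(I, A) = -(I + 15)/(6*(A + (5 + 4*I)/(8*I))) = -(15 + I)/(6*(A + (5 + 4*I)/(8*I))))
√((N(88, -132) + 5450)*(7371 + 19162) + 37502) = √((-4*88*(15 + 88)/(15 + 12*88 + 24*(-132)*88) + 5450)*(7371 + 19162) + 37502) = √((-4*88*103/(15 + 1056 - 278784) + 5450)*26533 + 37502) = √((-4*88*103/(-277713) + 5450)*26533 + 37502) = √((-4*88*(-1/277713)*103 + 5450)*26533 + 37502) = √((36256/277713 + 5450)*26533 + 37502) = √((1513572106/277713)*26533 + 37502) = √(40159608688498/277713 + 37502) = √(40170023481424/277713) = 4*√77470400910393773/92571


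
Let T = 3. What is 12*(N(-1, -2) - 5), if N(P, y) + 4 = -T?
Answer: -144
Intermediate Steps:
N(P, y) = -7 (N(P, y) = -4 - 1*3 = -4 - 3 = -7)
12*(N(-1, -2) - 5) = 12*(-7 - 5) = 12*(-12) = -144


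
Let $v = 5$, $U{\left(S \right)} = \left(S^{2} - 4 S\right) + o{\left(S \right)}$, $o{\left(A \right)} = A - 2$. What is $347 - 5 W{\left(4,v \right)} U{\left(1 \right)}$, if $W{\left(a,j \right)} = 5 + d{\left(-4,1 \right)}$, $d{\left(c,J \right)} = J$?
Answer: $41640$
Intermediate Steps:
$o{\left(A \right)} = -2 + A$
$U{\left(S \right)} = -2 + S^{2} - 3 S$ ($U{\left(S \right)} = \left(S^{2} - 4 S\right) + \left(-2 + S\right) = -2 + S^{2} - 3 S$)
$W{\left(a,j \right)} = 6$ ($W{\left(a,j \right)} = 5 + 1 = 6$)
$347 - 5 W{\left(4,v \right)} U{\left(1 \right)} = 347 \left(-5\right) 6 \left(-2 + 1^{2} - 3\right) = 347 \left(- 30 \left(-2 + 1 - 3\right)\right) = 347 \left(\left(-30\right) \left(-4\right)\right) = 347 \cdot 120 = 41640$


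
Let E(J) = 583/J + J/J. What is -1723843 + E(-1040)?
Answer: -1792796263/1040 ≈ -1.7238e+6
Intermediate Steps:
E(J) = 1 + 583/J (E(J) = 583/J + 1 = 1 + 583/J)
-1723843 + E(-1040) = -1723843 + (583 - 1040)/(-1040) = -1723843 - 1/1040*(-457) = -1723843 + 457/1040 = -1792796263/1040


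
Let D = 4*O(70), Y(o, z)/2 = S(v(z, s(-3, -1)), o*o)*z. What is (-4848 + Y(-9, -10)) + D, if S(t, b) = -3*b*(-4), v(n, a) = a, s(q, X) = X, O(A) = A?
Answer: -24008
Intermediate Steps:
S(t, b) = 12*b
Y(o, z) = 24*z*o² (Y(o, z) = 2*((12*(o*o))*z) = 2*((12*o²)*z) = 2*(12*z*o²) = 24*z*o²)
D = 280 (D = 4*70 = 280)
(-4848 + Y(-9, -10)) + D = (-4848 + 24*(-10)*(-9)²) + 280 = (-4848 + 24*(-10)*81) + 280 = (-4848 - 19440) + 280 = -24288 + 280 = -24008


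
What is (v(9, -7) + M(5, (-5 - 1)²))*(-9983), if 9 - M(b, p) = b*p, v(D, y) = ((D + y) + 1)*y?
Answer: 1916736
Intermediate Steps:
v(D, y) = y*(1 + D + y) (v(D, y) = (1 + D + y)*y = y*(1 + D + y))
M(b, p) = 9 - b*p
(v(9, -7) + M(5, (-5 - 1)²))*(-9983) = (-7*(1 + 9 - 7) + (9 - 1*5*(-5 - 1)²))*(-9983) = (-7*3 + (9 - 1*5*(-6)²))*(-9983) = (-21 + (9 - 1*5*36))*(-9983) = (-21 + (9 - 180))*(-9983) = (-21 - 171)*(-9983) = -192*(-9983) = 1916736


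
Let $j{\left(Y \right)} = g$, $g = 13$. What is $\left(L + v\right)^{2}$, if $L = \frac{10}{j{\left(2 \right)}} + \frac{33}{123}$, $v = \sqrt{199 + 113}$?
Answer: $\frac{88941577}{284089} + \frac{2212 \sqrt{78}}{533} \approx 349.73$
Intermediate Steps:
$j{\left(Y \right)} = 13$
$v = 2 \sqrt{78}$ ($v = \sqrt{312} = 2 \sqrt{78} \approx 17.664$)
$L = \frac{553}{533}$ ($L = \frac{10}{13} + \frac{33}{123} = 10 \cdot \frac{1}{13} + 33 \cdot \frac{1}{123} = \frac{10}{13} + \frac{11}{41} = \frac{553}{533} \approx 1.0375$)
$\left(L + v\right)^{2} = \left(\frac{553}{533} + 2 \sqrt{78}\right)^{2}$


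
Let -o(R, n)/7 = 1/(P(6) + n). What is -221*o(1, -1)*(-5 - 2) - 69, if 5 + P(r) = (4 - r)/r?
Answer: 31176/19 ≈ 1640.8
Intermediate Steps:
P(r) = -5 + (4 - r)/r
o(R, n) = -7/(-16/3 + n) (o(R, n) = -7/((-6 + 4/6) + n) = -7/((-6 + 4*(⅙)) + n) = -7/((-6 + ⅔) + n) = -7/(-16/3 + n))
-221*o(1, -1)*(-5 - 2) - 69 = -221*(-21/(-16 + 3*(-1)))*(-5 - 2) - 69 = -221*(-21/(-16 - 3))*(-7) - 69 = -221*(-21/(-19))*(-7) - 69 = -221*(-21*(-1/19))*(-7) - 69 = -4641*(-7)/19 - 69 = -221*(-147/19) - 69 = 32487/19 - 69 = 31176/19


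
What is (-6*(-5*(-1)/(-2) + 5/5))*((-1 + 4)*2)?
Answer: 54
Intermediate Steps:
(-6*(-5*(-1)/(-2) + 5/5))*((-1 + 4)*2) = (-6*(5*(-½) + 5*(⅕)))*(3*2) = -6*(-5/2 + 1)*6 = -6*(-3/2)*6 = 9*6 = 54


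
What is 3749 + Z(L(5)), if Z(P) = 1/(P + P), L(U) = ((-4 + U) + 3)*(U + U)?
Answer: 299921/80 ≈ 3749.0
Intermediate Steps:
L(U) = 2*U*(-1 + U) (L(U) = (-1 + U)*(2*U) = 2*U*(-1 + U))
Z(P) = 1/(2*P)
3749 + Z(L(5)) = 3749 + 1/(2*((2*5*(-1 + 5)))) = 3749 + 1/(2*((2*5*4))) = 3749 + (½)/40 = 3749 + (½)*(1/40) = 3749 + 1/80 = 299921/80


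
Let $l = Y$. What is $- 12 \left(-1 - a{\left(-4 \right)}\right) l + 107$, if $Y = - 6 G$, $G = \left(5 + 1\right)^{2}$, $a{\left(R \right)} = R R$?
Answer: $-43957$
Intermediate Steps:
$a{\left(R \right)} = R^{2}$
$G = 36$ ($G = 6^{2} = 36$)
$Y = -216$ ($Y = \left(-6\right) 36 = -216$)
$l = -216$
$- 12 \left(-1 - a{\left(-4 \right)}\right) l + 107 = - 12 \left(-1 - \left(-4\right)^{2}\right) \left(-216\right) + 107 = - 12 \left(-1 - 16\right) \left(-216\right) + 107 = \left(-12\right) \left(-17\right) \left(-216\right) + 107 = 204 \left(-216\right) + 107 = -44064 + 107 = -43957$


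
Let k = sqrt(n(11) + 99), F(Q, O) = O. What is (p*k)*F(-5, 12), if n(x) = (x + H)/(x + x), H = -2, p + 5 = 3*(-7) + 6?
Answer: -3240*sqrt(66)/11 ≈ -2392.9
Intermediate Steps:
p = -20 (p = -5 + (3*(-7) + 6) = -5 + (-21 + 6) = -5 - 15 = -20)
n(x) = (-2 + x)/(2*x) (n(x) = (x - 2)/(x + x) = (-2 + x)/((2*x)) = (-2 + x)*(1/(2*x)) = (-2 + x)/(2*x))
k = 27*sqrt(66)/22 (k = sqrt((1/2)*(-2 + 11)/11 + 99) = sqrt((1/2)*(1/11)*9 + 99) = sqrt(9/22 + 99) = sqrt(2187/22) = 27*sqrt(66)/22 ≈ 9.9704)
(p*k)*F(-5, 12) = -270*sqrt(66)/11*12 = -3240*sqrt(66)/11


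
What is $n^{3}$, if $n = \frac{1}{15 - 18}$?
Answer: $- \frac{1}{27} \approx -0.037037$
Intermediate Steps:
$n = - \frac{1}{3}$ ($n = \frac{1}{-3} = - \frac{1}{3} \approx -0.33333$)
$n^{3} = \left(- \frac{1}{3}\right)^{3} = - \frac{1}{27}$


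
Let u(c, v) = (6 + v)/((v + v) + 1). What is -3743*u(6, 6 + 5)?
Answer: -63631/23 ≈ -2766.6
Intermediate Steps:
u(c, v) = (6 + v)/(1 + 2*v) (u(c, v) = (6 + v)/(2*v + 1) = (6 + v)/(1 + 2*v))
-3743*u(6, 6 + 5) = -3743*(6 + (6 + 5))/(1 + 2*(6 + 5)) = -3743*(6 + 11)/(1 + 2*11) = -3743*17/(1 + 22) = -3743*17/23 = -63631/23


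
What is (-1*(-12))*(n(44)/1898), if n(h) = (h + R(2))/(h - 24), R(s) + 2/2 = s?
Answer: 27/1898 ≈ 0.014225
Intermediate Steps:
R(s) = -1 + s
n(h) = (1 + h)/(-24 + h) (n(h) = (h + (-1 + 2))/(h - 24) = (h + 1)/(-24 + h) = (1 + h)/(-24 + h))
(-1*(-12))*(n(44)/1898) = (-1*(-12))*(((1 + 44)/(-24 + 44))/1898) = 12*((45/20)*(1/1898)) = 12*(((1/20)*45)*(1/1898)) = 12*((9/4)*(1/1898)) = 12*(9/7592) = 27/1898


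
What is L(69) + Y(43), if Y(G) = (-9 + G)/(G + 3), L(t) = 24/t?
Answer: 25/23 ≈ 1.0870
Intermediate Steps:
Y(G) = (-9 + G)/(3 + G)
L(69) + Y(43) = 24/69 + (-9 + 43)/(3 + 43) = 24*(1/69) + 34/46 = 8/23 + (1/46)*34 = 8/23 + 17/23 = 25/23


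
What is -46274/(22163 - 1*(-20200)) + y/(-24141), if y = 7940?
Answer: -484487618/340895061 ≈ -1.4212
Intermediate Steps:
-46274/(22163 - 1*(-20200)) + y/(-24141) = -46274/(22163 - 1*(-20200)) + 7940/(-24141) = -46274/(22163 + 20200) + 7940*(-1/24141) = -46274/42363 - 7940/24141 = -484487618/340895061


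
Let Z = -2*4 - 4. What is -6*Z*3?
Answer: 216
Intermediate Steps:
Z = -12 (Z = -8 - 4 = -12)
-6*Z*3 = -6*(-12)*3 = 72*3 = 216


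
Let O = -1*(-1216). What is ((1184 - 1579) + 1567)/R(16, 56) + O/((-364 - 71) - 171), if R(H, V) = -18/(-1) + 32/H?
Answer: 85739/1515 ≈ 56.593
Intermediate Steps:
O = 1216
R(H, V) = 18 + 32/H (R(H, V) = -18*(-1) + 32/H = 18 + 32/H)
((1184 - 1579) + 1567)/R(16, 56) + O/((-364 - 71) - 171) = ((1184 - 1579) + 1567)/(18 + 32/16) + 1216/((-364 - 71) - 171) = (-395 + 1567)/(18 + 32*(1/16)) + 1216/(-435 - 171) = 1172/(18 + 2) + 1216/(-606) = 1172/20 + 1216*(-1/606) = 1172*(1/20) - 608/303 = 293/5 - 608/303 = 85739/1515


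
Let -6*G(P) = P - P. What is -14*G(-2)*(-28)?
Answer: 0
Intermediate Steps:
G(P) = 0 (G(P) = -(P - P)/6 = -1/6*0 = 0)
-14*G(-2)*(-28) = -14*0*(-28) = 0*(-28) = 0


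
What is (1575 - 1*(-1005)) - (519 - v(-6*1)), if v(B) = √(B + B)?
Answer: 2061 + 2*I*√3 ≈ 2061.0 + 3.4641*I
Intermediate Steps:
v(B) = √2*√B (v(B) = √(2*B) = √2*√B)
(1575 - 1*(-1005)) - (519 - v(-6*1)) = (1575 - 1*(-1005)) - (519 - √2*√(-6*1)) = (1575 + 1005) - (519 - √2*√(-6)) = 2580 - (519 - √2*I*√6) = 2580 - (519 - 2*I*√3) = 2580 + (-519 + 2*I*√3) = 2061 + 2*I*√3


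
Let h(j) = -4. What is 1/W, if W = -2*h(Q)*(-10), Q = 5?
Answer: -1/80 ≈ -0.012500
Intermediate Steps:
W = -80 (W = -2*(-4)*(-10) = 8*(-10) = -80)
1/W = 1/(-80) = -1/80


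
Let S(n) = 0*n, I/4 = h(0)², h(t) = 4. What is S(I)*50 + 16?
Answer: 16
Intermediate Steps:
I = 64 (I = 4*4² = 4*16 = 64)
S(n) = 0
S(I)*50 + 16 = 0*50 + 16 = 0 + 16 = 16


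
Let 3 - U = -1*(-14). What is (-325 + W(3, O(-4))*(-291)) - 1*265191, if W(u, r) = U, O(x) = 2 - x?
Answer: -262315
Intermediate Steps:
U = -11 (U = 3 - (-1)*(-14) = 3 - 1*14 = 3 - 14 = -11)
W(u, r) = -11
(-325 + W(3, O(-4))*(-291)) - 1*265191 = (-325 - 11*(-291)) - 1*265191 = (-325 + 3201) - 265191 = 2876 - 265191 = -262315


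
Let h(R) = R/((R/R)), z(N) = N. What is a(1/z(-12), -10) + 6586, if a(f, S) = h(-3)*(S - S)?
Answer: 6586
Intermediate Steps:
h(R) = R (h(R) = R/1 = R*1 = R)
a(f, S) = 0 (a(f, S) = -3*(S - S) = -3*0 = 0)
a(1/z(-12), -10) + 6586 = 0 + 6586 = 6586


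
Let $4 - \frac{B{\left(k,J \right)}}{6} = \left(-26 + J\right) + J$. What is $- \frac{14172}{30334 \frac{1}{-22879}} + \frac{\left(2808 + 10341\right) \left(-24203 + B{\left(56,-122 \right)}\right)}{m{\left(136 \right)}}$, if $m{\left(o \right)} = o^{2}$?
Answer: $- \frac{88257575469}{16501696} \approx -5348.4$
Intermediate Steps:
$B{\left(k,J \right)} = 180 - 12 J$ ($B{\left(k,J \right)} = 24 - 6 \left(\left(-26 + J\right) + J\right) = 24 - 6 \left(-26 + 2 J\right) = 24 - \left(-156 + 12 J\right) = 180 - 12 J$)
$- \frac{14172}{30334 \frac{1}{-22879}} + \frac{\left(2808 + 10341\right) \left(-24203 + B{\left(56,-122 \right)}\right)}{m{\left(136 \right)}} = - \frac{14172}{30334 \frac{1}{-22879}} + \frac{\left(2808 + 10341\right) \left(-24203 + \left(180 - -1464\right)\right)}{136^{2}} = - \frac{14172}{30334 \left(- \frac{1}{22879}\right)} + \frac{13149 \left(-24203 + \left(180 + 1464\right)\right)}{18496} = - \frac{14172}{- \frac{30334}{22879}} + 13149 \left(-24203 + 1644\right) \frac{1}{18496} = \left(-14172\right) \left(- \frac{22879}{30334}\right) + 13149 \left(-22559\right) \frac{1}{18496} = \frac{162120594}{15167} - \frac{17448723}{1088} = - \frac{88257575469}{16501696}$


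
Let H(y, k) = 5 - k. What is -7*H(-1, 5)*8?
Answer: 0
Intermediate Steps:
-7*H(-1, 5)*8 = -7*(5 - 1*5)*8 = -7*(5 - 5)*8 = -7*0*8 = 0*8 = 0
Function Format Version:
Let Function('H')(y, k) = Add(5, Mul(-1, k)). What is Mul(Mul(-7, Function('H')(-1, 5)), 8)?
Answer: 0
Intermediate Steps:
Mul(Mul(-7, Function('H')(-1, 5)), 8) = Mul(Mul(-7, Add(5, Mul(-1, 5))), 8) = Mul(Mul(-7, Add(5, -5)), 8) = Mul(Mul(-7, 0), 8) = Mul(0, 8) = 0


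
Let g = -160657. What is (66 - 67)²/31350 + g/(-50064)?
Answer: 39973389/12456400 ≈ 3.2091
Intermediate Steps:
(66 - 67)²/31350 + g/(-50064) = (66 - 67)²/31350 - 160657/(-50064) = (-1)²*(1/31350) - 160657*(-1/50064) = 1*(1/31350) + 22951/7152 = 1/31350 + 22951/7152 = 39973389/12456400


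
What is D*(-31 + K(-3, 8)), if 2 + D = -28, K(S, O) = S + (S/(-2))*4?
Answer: 840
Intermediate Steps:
K(S, O) = -S (K(S, O) = S + (S*(-1/2))*4 = S - S/2*4 = S - 2*S = -S)
D = -30 (D = -2 - 28 = -30)
D*(-31 + K(-3, 8)) = -30*(-31 - 1*(-3)) = -30*(-31 + 3) = -30*(-28) = 840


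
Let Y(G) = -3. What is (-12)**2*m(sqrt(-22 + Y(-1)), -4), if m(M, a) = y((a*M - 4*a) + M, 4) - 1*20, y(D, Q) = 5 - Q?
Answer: -2736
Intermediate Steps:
m(M, a) = -19 (m(M, a) = (5 - 1*4) - 1*20 = (5 - 4) - 20 = 1 - 20 = -19)
(-12)**2*m(sqrt(-22 + Y(-1)), -4) = (-12)**2*(-19) = 144*(-19) = -2736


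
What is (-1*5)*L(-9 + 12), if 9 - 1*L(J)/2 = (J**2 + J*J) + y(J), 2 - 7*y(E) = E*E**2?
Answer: 380/7 ≈ 54.286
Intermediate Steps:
y(E) = 2/7 - E**3/7 (y(E) = 2/7 - E*E**2/7 = 2/7 - E**3/7)
L(J) = 122/7 - 4*J**2 + 2*J**3/7 (L(J) = 18 - 2*((J**2 + J*J) + (2/7 - J**3/7)) = 18 - 2*((J**2 + J**2) + (2/7 - J**3/7)) = 18 - 2*(2*J**2 + (2/7 - J**3/7)) = 18 - 2*(2/7 + 2*J**2 - J**3/7) = 18 + (-4/7 - 4*J**2 + 2*J**3/7) = 122/7 - 4*J**2 + 2*J**3/7)
(-1*5)*L(-9 + 12) = (-1*5)*(122/7 - 4*(-9 + 12)**2 + 2*(-9 + 12)**3/7) = -5*(122/7 - 4*3**2 + (2/7)*3**3) = -5*(122/7 - 4*9 + (2/7)*27) = -5*(122/7 - 36 + 54/7) = -5*(-76/7) = 380/7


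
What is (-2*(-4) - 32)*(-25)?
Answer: 600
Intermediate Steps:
(-2*(-4) - 32)*(-25) = (8 - 32)*(-25) = -24*(-25) = 600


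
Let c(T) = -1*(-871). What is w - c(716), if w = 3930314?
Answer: 3929443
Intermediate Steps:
c(T) = 871
w - c(716) = 3930314 - 1*871 = 3930314 - 871 = 3929443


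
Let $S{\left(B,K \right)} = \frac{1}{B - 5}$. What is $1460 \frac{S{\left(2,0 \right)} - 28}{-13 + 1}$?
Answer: $\frac{31025}{9} \approx 3447.2$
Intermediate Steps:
$S{\left(B,K \right)} = \frac{1}{-5 + B}$
$1460 \frac{S{\left(2,0 \right)} - 28}{-13 + 1} = 1460 \frac{\frac{1}{-5 + 2} - 28}{-13 + 1} = 1460 \frac{\frac{1}{-3} - 28}{-12} = 1460 \left(- \frac{1}{3} - 28\right) \left(- \frac{1}{12}\right) = 1460 \left(\left(- \frac{85}{3}\right) \left(- \frac{1}{12}\right)\right) = 1460 \cdot \frac{85}{36} = \frac{31025}{9}$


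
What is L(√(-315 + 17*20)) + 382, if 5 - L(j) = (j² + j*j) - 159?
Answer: 496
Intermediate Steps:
L(j) = 164 - 2*j² (L(j) = 5 - ((j² + j*j) - 159) = 5 - ((j² + j²) - 159) = 5 - (2*j² - 159) = 5 - (-159 + 2*j²) = 5 + (159 - 2*j²) = 164 - 2*j²)
L(√(-315 + 17*20)) + 382 = (164 - 2*(√(-315 + 17*20))²) + 382 = (164 - 2*(√(-315 + 340))²) + 382 = (164 - 2*(√25)²) + 382 = (164 - 2*5²) + 382 = (164 - 2*25) + 382 = (164 - 50) + 382 = 114 + 382 = 496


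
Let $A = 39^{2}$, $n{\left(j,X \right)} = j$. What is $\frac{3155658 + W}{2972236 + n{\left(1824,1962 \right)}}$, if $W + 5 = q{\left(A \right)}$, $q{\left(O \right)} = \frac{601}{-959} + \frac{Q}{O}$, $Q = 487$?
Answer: $\frac{4602958089179}{4338079904340} \approx 1.0611$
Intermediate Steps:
$A = 1521$
$q{\left(O \right)} = - \frac{601}{959} + \frac{487}{O}$ ($q{\left(O \right)} = \frac{601}{-959} + \frac{487}{O} = 601 \left(- \frac{1}{959}\right) + \frac{487}{O} = - \frac{601}{959} + \frac{487}{O}$)
$W = - \frac{7740283}{1458639}$ ($W = -5 - \left(\frac{601}{959} - \frac{487}{1521}\right) = -5 + \left(- \frac{601}{959} + 487 \cdot \frac{1}{1521}\right) = -5 + \left(- \frac{601}{959} + \frac{487}{1521}\right) = -5 - \frac{447088}{1458639} = - \frac{7740283}{1458639} \approx -5.3065$)
$\frac{3155658 + W}{2972236 + n{\left(1824,1962 \right)}} = \frac{3155658 - \frac{7740283}{1458639}}{2972236 + 1824} = \frac{4602958089179}{1458639 \cdot 2974060} = \frac{4602958089179}{1458639} \cdot \frac{1}{2974060} = \frac{4602958089179}{4338079904340}$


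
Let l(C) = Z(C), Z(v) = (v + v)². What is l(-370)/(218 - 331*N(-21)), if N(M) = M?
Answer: 547600/7169 ≈ 76.384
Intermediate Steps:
Z(v) = 4*v² (Z(v) = (2*v)² = 4*v²)
l(C) = 4*C²
l(-370)/(218 - 331*N(-21)) = (4*(-370)²)/(218 - 331*(-21)) = (4*136900)/(218 + 6951) = 547600/7169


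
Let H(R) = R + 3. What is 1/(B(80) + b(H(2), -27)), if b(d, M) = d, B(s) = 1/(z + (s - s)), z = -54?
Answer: 54/269 ≈ 0.20074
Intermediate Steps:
H(R) = 3 + R
B(s) = -1/54 (B(s) = 1/(-54 + (s - s)) = 1/(-54 + 0) = 1/(-54) = -1/54)
1/(B(80) + b(H(2), -27)) = 1/(-1/54 + (3 + 2)) = 1/(-1/54 + 5) = 1/(269/54) = 54/269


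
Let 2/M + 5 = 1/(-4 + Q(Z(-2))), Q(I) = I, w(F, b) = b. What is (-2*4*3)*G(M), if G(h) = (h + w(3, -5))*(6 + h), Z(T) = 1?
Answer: 5805/8 ≈ 725.63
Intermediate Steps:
M = -3/8 (M = 2/(-5 + 1/(-4 + 1)) = 2/(-5 + 1/(-3)) = 2/(-5 - ⅓) = 2/(-16/3) = 2*(-3/16) = -3/8 ≈ -0.37500)
G(h) = (-5 + h)*(6 + h) (G(h) = (h - 5)*(6 + h) = (-5 + h)*(6 + h))
(-2*4*3)*G(M) = (-2*4*3)*(-30 - 3/8 + (-3/8)²) = (-8*3)*(-30 - 3/8 + 9/64) = -24*(-1935/64) = 5805/8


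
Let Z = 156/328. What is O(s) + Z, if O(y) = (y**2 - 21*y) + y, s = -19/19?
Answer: 1761/82 ≈ 21.476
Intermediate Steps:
s = -1 (s = -19*1/19 = -1)
O(y) = y**2 - 20*y
Z = 39/82 (Z = 156*(1/328) = 39/82 ≈ 0.47561)
O(s) + Z = -(-20 - 1) + 39/82 = -1*(-21) + 39/82 = 21 + 39/82 = 1761/82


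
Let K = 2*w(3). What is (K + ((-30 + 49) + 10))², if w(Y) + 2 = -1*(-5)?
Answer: 1225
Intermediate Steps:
w(Y) = 3 (w(Y) = -2 - 1*(-5) = -2 + 5 = 3)
K = 6 (K = 2*3 = 6)
(K + ((-30 + 49) + 10))² = (6 + ((-30 + 49) + 10))² = (6 + (19 + 10))² = (6 + 29)² = 35² = 1225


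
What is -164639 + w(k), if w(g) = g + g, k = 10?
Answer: -164619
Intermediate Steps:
w(g) = 2*g
-164639 + w(k) = -164639 + 2*10 = -164639 + 20 = -164619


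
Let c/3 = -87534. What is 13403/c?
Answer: -13403/262602 ≈ -0.051039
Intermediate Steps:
c = -262602 (c = 3*(-87534) = -262602)
13403/c = 13403/(-262602) = 13403*(-1/262602) = -13403/262602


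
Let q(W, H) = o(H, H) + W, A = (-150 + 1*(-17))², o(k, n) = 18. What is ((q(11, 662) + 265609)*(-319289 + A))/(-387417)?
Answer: 25802304400/129139 ≈ 1.9980e+5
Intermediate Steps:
A = 27889 (A = (-150 - 17)² = (-167)² = 27889)
q(W, H) = 18 + W
((q(11, 662) + 265609)*(-319289 + A))/(-387417) = (((18 + 11) + 265609)*(-319289 + 27889))/(-387417) = ((29 + 265609)*(-291400))*(-1/387417) = (265638*(-291400))*(-1/387417) = -77406913200*(-1/387417) = 25802304400/129139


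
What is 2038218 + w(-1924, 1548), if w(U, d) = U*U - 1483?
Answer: 5738511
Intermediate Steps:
w(U, d) = -1483 + U**2 (w(U, d) = U**2 - 1483 = -1483 + U**2)
2038218 + w(-1924, 1548) = 2038218 + (-1483 + (-1924)**2) = 2038218 + (-1483 + 3701776) = 2038218 + 3700293 = 5738511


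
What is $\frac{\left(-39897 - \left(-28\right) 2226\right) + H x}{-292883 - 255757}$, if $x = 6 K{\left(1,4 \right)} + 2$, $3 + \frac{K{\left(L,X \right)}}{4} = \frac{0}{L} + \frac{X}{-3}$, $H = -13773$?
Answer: $- \frac{475759}{182880} \approx -2.6015$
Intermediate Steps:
$K{\left(L,X \right)} = -12 - \frac{4 X}{3}$ ($K{\left(L,X \right)} = -12 + 4 \left(\frac{0}{L} + \frac{X}{-3}\right) = -12 + 4 \left(0 + X \left(- \frac{1}{3}\right)\right) = -12 + 4 \left(0 - \frac{X}{3}\right) = -12 + 4 \left(- \frac{X}{3}\right) = -12 - \frac{4 X}{3}$)
$x = -102$ ($x = 6 \left(-12 - \frac{16}{3}\right) + 2 = 6 \left(- \frac{52}{3}\right) + 2 = -104 + 2 = -102$)
$\frac{\left(-39897 - \left(-28\right) 2226\right) + H x}{-292883 - 255757} = \frac{\left(-39897 - \left(-28\right) 2226\right) - -1404846}{-292883 - 255757} = \frac{\left(-39897 - -62328\right) + 1404846}{-548640} = \left(\left(-39897 + 62328\right) + 1404846\right) \left(- \frac{1}{548640}\right) = \left(22431 + 1404846\right) \left(- \frac{1}{548640}\right) = 1427277 \left(- \frac{1}{548640}\right) = - \frac{475759}{182880}$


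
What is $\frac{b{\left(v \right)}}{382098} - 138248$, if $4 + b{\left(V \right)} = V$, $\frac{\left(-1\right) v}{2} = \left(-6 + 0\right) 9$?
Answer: $- \frac{26412142100}{191049} \approx -1.3825 \cdot 10^{5}$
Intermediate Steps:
$v = 108$ ($v = - 2 \left(-6 + 0\right) 9 = - 2 \left(\left(-6\right) 9\right) = \left(-2\right) \left(-54\right) = 108$)
$b{\left(V \right)} = -4 + V$
$\frac{b{\left(v \right)}}{382098} - 138248 = \frac{-4 + 108}{382098} - 138248 = 104 \cdot \frac{1}{382098} - 138248 = \frac{52}{191049} - 138248 = - \frac{26412142100}{191049}$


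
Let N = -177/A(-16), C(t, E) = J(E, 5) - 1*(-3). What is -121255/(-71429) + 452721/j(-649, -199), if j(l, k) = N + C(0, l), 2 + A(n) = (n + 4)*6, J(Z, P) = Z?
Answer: -2387193202981/3401948983 ≈ -701.71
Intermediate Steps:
A(n) = 22 + 6*n (A(n) = -2 + (n + 4)*6 = -2 + (4 + n)*6 = -2 + (24 + 6*n) = 22 + 6*n)
C(t, E) = 3 + E (C(t, E) = E - 1*(-3) = E + 3 = 3 + E)
N = 177/74 (N = -177/(22 + 6*(-16)) = -177/(22 - 96) = -177/(-74) = -177*(-1/74) = 177/74 ≈ 2.3919)
j(l, k) = 399/74 + l (j(l, k) = 177/74 + (3 + l) = 399/74 + l)
-121255/(-71429) + 452721/j(-649, -199) = -121255/(-71429) + 452721/(399/74 - 649) = -121255*(-1/71429) + 452721/(-47627/74) = 121255/71429 + 452721*(-74/47627) = 121255/71429 - 33501354/47627 = -2387193202981/3401948983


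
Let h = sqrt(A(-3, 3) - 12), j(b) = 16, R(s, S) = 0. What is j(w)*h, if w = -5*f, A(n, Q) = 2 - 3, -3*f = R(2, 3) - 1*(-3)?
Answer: 16*I*sqrt(13) ≈ 57.689*I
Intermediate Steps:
f = -1 (f = -(0 - 1*(-3))/3 = -(0 + 3)/3 = -1/3*3 = -1)
A(n, Q) = -1
w = 5 (w = -5*(-1) = 5)
h = I*sqrt(13) (h = sqrt(-1 - 12) = sqrt(-13) = I*sqrt(13) ≈ 3.6056*I)
j(w)*h = 16*(I*sqrt(13)) = 16*I*sqrt(13)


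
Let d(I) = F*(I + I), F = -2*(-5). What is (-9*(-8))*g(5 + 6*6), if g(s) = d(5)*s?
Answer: 295200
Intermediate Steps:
F = 10
d(I) = 20*I (d(I) = 10*(I + I) = 10*(2*I) = 20*I)
g(s) = 100*s (g(s) = (20*5)*s = 100*s)
(-9*(-8))*g(5 + 6*6) = (-9*(-8))*(100*(5 + 6*6)) = 72*(100*(5 + 36)) = 72*(100*41) = 72*4100 = 295200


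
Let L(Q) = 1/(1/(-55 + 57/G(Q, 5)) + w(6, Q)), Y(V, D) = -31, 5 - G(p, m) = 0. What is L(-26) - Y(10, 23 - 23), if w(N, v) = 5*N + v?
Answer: 27095/867 ≈ 31.251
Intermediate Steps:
G(p, m) = 5 (G(p, m) = 5 - 1*0 = 5 + 0 = 5)
w(N, v) = v + 5*N
L(Q) = 1/(6535/218 + Q) (L(Q) = 1/(1/(-55 + 57/5) + (Q + 5*6)) = 1/(1/(-55 + 57*(1/5)) + (Q + 30)) = 1/(1/(-55 + 57/5) + (30 + Q)) = 1/(1/(-218/5) + (30 + Q)) = 1/(-5/218 + (30 + Q)) = 1/(6535/218 + Q))
L(-26) - Y(10, 23 - 23) = 218/(6535 + 218*(-26)) - 1*(-31) = 218/(6535 - 5668) + 31 = 218/867 + 31 = 27095/867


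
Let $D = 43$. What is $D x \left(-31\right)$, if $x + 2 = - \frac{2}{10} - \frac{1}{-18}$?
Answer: $\frac{257269}{90} \approx 2858.5$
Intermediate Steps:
$x = - \frac{193}{90}$ ($x = -2 - \left(- \frac{1}{18} + \frac{1}{5}\right) = -2 - \frac{13}{90} = - \frac{193}{90} \approx -2.1444$)
$D x \left(-31\right) = 43 \left(- \frac{193}{90}\right) \left(-31\right) = \left(- \frac{8299}{90}\right) \left(-31\right) = \frac{257269}{90}$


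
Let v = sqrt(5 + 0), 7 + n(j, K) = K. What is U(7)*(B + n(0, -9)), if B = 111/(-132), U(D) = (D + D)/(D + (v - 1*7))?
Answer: -5187*sqrt(5)/110 ≈ -105.44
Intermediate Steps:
n(j, K) = -7 + K
v = sqrt(5) ≈ 2.2361
U(D) = 2*D/(-7 + D + sqrt(5)) (U(D) = (D + D)/(D + (sqrt(5) - 1*7)) = (2*D)/(D + (sqrt(5) - 7)) = (2*D)/(D + (-7 + sqrt(5))) = (2*D)/(-7 + D + sqrt(5)) = 2*D/(-7 + D + sqrt(5)))
B = -37/44 (B = 111*(-1/132) = -37/44 ≈ -0.84091)
U(7)*(B + n(0, -9)) = (2*7/(-7 + 7 + sqrt(5)))*(-37/44 + (-7 - 9)) = (2*7/sqrt(5))*(-37/44 - 16) = (2*7*(sqrt(5)/5))*(-741/44) = (14*sqrt(5)/5)*(-741/44) = -5187*sqrt(5)/110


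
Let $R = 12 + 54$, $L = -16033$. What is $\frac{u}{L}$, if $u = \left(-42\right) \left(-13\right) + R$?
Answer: $- \frac{612}{16033} \approx -0.038171$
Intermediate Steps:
$R = 66$
$u = 612$ ($u = \left(-42\right) \left(-13\right) + 66 = 546 + 66 = 612$)
$\frac{u}{L} = \frac{612}{-16033} = 612 \left(- \frac{1}{16033}\right) = - \frac{612}{16033}$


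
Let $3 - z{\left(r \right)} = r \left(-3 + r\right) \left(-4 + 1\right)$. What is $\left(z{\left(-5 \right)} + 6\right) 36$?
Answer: $4644$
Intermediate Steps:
$z{\left(r \right)} = 3 - r \left(9 - 3 r\right)$ ($z{\left(r \right)} = 3 - r \left(-3 + r\right) \left(-4 + 1\right) = 3 - r \left(-3 + r\right) \left(-3\right) = 3 - r \left(9 - 3 r\right)$)
$\left(z{\left(-5 \right)} + 6\right) 36 = \left(\left(3 - -45 + 3 \left(-5\right)^{2}\right) + 6\right) 36 = \left(\left(3 + 45 + 3 \cdot 25\right) + 6\right) 36 = \left(\left(3 + 45 + 75\right) + 6\right) 36 = \left(123 + 6\right) 36 = 129 \cdot 36 = 4644$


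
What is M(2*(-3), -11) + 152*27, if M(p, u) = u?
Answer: 4093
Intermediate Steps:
M(2*(-3), -11) + 152*27 = -11 + 152*27 = -11 + 4104 = 4093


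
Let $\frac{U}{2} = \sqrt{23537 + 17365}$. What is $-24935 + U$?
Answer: $-24935 + 2 \sqrt{40902} \approx -24531.0$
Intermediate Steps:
$U = 2 \sqrt{40902}$ ($U = 2 \sqrt{23537 + 17365} = 2 \sqrt{40902} \approx 404.48$)
$-24935 + U = -24935 + 2 \sqrt{40902}$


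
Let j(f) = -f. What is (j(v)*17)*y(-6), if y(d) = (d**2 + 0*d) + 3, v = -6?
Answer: 3978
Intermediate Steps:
y(d) = 3 + d**2 (y(d) = (d**2 + 0) + 3 = d**2 + 3 = 3 + d**2)
(j(v)*17)*y(-6) = (-1*(-6)*17)*(3 + (-6)**2) = (6*17)*(3 + 36) = 102*39 = 3978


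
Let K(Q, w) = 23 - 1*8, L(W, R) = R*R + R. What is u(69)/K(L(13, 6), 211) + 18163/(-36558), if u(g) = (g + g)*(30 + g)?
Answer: 166394317/182790 ≈ 910.30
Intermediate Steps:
L(W, R) = R + R² (L(W, R) = R² + R = R + R²)
K(Q, w) = 15 (K(Q, w) = 23 - 8 = 15)
u(g) = 2*g*(30 + g) (u(g) = (2*g)*(30 + g) = 2*g*(30 + g))
u(69)/K(L(13, 6), 211) + 18163/(-36558) = (2*69*(30 + 69))/15 + 18163/(-36558) = (2*69*99)*(1/15) + 18163*(-1/36558) = 13662*(1/15) - 18163/36558 = 4554/5 - 18163/36558 = 166394317/182790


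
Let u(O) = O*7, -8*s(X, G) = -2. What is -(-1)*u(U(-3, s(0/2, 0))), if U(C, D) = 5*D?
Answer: 35/4 ≈ 8.7500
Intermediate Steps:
s(X, G) = ¼ (s(X, G) = -⅛*(-2) = ¼)
u(O) = 7*O
-(-1)*u(U(-3, s(0/2, 0))) = -(-1)*7*(5*(¼)) = -(-1)*7*(5/4) = -(-1)*35/4 = -1*(-35/4) = 35/4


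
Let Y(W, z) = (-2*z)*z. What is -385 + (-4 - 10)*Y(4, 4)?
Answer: 63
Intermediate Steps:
Y(W, z) = -2*z²
-385 + (-4 - 10)*Y(4, 4) = -385 + (-4 - 10)*(-2*4²) = -385 - (-28)*16 = -385 - 14*(-32) = -385 + 448 = 63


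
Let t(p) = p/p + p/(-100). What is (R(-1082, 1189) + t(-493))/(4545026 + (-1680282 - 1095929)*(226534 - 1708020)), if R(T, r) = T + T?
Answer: -215807/411292227457200 ≈ -5.2470e-10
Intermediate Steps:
t(p) = 1 - p/100 (t(p) = 1 + p*(-1/100) = 1 - p/100)
R(T, r) = 2*T
(R(-1082, 1189) + t(-493))/(4545026 + (-1680282 - 1095929)*(226534 - 1708020)) = (2*(-1082) + (1 - 1/100*(-493)))/(4545026 + (-1680282 - 1095929)*(226534 - 1708020)) = (-2164 + (1 + 493/100))/(4545026 - 2776211*(-1481486)) = (-2164 + 593/100)/(4545026 + 4112917729546) = -215807/100/4112922274572 = -215807/100*1/4112922274572 = -215807/411292227457200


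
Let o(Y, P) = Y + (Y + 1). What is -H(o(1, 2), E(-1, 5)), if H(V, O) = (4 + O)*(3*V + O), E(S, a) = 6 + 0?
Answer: -150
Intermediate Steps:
E(S, a) = 6
o(Y, P) = 1 + 2*Y (o(Y, P) = Y + (1 + Y) = 1 + 2*Y)
H(V, O) = (4 + O)*(O + 3*V)
-H(o(1, 2), E(-1, 5)) = -(6² + 4*6 + 12*(1 + 2*1) + 3*6*(1 + 2*1)) = -(36 + 24 + 12*(1 + 2) + 3*6*(1 + 2)) = -(36 + 24 + 12*3 + 3*6*3) = -(36 + 24 + 36 + 54) = -1*150 = -150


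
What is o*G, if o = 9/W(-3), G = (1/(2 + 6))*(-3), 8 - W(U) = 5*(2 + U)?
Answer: -27/104 ≈ -0.25962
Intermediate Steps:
W(U) = -2 - 5*U (W(U) = 8 - 5*(2 + U) = 8 - (10 + 5*U) = 8 + (-10 - 5*U) = -2 - 5*U)
G = -3/8 (G = (1/8)*(-3) = -3/8 ≈ -0.37500)
o = 9/13 (o = 9/(-2 - 5*(-3)) = 9/(-2 + 15) = 9/13 ≈ 0.69231)
o*G = (9/13)*(-3/8) = -27/104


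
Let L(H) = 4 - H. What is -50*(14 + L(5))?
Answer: -650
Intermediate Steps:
-50*(14 + L(5)) = -50*(14 + (4 - 1*5)) = -50*(14 + (4 - 5)) = -50*(14 - 1) = -50*13 = -650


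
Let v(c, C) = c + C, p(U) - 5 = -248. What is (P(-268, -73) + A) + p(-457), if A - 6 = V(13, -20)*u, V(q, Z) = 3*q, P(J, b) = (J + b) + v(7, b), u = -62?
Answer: -3062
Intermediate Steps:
p(U) = -243 (p(U) = 5 - 248 = -243)
v(c, C) = C + c
P(J, b) = 7 + J + 2*b (P(J, b) = (J + b) + (b + 7) = (J + b) + (7 + b) = 7 + J + 2*b)
A = -2412 (A = 6 + (3*13)*(-62) = 6 + 39*(-62) = 6 - 2418 = -2412)
(P(-268, -73) + A) + p(-457) = ((7 - 268 + 2*(-73)) - 2412) - 243 = ((7 - 268 - 146) - 2412) - 243 = (-407 - 2412) - 243 = -2819 - 243 = -3062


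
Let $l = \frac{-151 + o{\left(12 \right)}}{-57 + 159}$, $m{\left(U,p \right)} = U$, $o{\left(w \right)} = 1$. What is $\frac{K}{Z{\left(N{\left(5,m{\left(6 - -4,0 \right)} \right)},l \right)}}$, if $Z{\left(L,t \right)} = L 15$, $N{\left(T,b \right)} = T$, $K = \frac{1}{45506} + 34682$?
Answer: $\frac{1578239093}{3412950} \approx 462.43$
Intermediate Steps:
$K = \frac{1578239093}{45506}$ ($K = \frac{1}{45506} + 34682 = \frac{1578239093}{45506} \approx 34682.0$)
$l = - \frac{25}{17}$ ($l = \frac{-151 + 1}{-57 + 159} = - \frac{150}{102} = \left(-150\right) \frac{1}{102} = - \frac{25}{17} \approx -1.4706$)
$Z{\left(L,t \right)} = 15 L$
$\frac{K}{Z{\left(N{\left(5,m{\left(6 - -4,0 \right)} \right)},l \right)}} = \frac{1578239093}{45506 \cdot 15 \cdot 5} = \frac{1578239093}{45506 \cdot 75} = \frac{1578239093}{45506} \cdot \frac{1}{75} = \frac{1578239093}{3412950}$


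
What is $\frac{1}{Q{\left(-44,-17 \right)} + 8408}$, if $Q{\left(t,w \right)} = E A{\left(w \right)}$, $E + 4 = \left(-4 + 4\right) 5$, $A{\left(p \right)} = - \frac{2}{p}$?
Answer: $\frac{17}{142928} \approx 0.00011894$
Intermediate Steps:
$E = -4$ ($E = -4 + \left(-4 + 4\right) 5 = -4 + 0 \cdot 5 = -4 + 0 = -4$)
$Q{\left(t,w \right)} = \frac{8}{w}$ ($Q{\left(t,w \right)} = - 4 \left(- \frac{2}{w}\right) = \frac{8}{w}$)
$\frac{1}{Q{\left(-44,-17 \right)} + 8408} = \frac{1}{\frac{8}{-17} + 8408} = \frac{1}{8 \left(- \frac{1}{17}\right) + 8408} = \frac{1}{- \frac{8}{17} + 8408} = \frac{1}{\frac{142928}{17}} = \frac{17}{142928}$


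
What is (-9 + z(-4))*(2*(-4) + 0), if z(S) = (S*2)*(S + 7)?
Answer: 264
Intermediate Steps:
z(S) = 2*S*(7 + S) (z(S) = (2*S)*(7 + S) = 2*S*(7 + S))
(-9 + z(-4))*(2*(-4) + 0) = (-9 + 2*(-4)*(7 - 4))*(2*(-4) + 0) = (-9 + 2*(-4)*3)*(-8 + 0) = (-9 - 24)*(-8) = -33*(-8) = 264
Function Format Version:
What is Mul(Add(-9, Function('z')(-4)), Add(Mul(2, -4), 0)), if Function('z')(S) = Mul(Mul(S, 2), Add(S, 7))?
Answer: 264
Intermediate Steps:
Function('z')(S) = Mul(2, S, Add(7, S)) (Function('z')(S) = Mul(Mul(2, S), Add(7, S)) = Mul(2, S, Add(7, S)))
Mul(Add(-9, Function('z')(-4)), Add(Mul(2, -4), 0)) = Mul(Add(-9, Mul(2, -4, Add(7, -4))), Add(Mul(2, -4), 0)) = Mul(Add(-9, Mul(2, -4, 3)), Add(-8, 0)) = Mul(Add(-9, -24), -8) = Mul(-33, -8) = 264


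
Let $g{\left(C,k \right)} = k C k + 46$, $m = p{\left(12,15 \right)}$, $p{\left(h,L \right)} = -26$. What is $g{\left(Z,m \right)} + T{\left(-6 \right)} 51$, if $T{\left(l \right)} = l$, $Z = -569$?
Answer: $-384904$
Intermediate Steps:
$m = -26$
$g{\left(C,k \right)} = 46 + C k^{2}$ ($g{\left(C,k \right)} = C k k + 46 = C k^{2} + 46 = 46 + C k^{2}$)
$g{\left(Z,m \right)} + T{\left(-6 \right)} 51 = \left(46 - 569 \left(-26\right)^{2}\right) - 306 = \left(46 - 384644\right) - 306 = -384598 - 306 = -384904$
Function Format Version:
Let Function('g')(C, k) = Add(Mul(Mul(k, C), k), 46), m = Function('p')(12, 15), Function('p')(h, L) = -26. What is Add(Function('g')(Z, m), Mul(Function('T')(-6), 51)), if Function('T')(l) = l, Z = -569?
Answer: -384904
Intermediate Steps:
m = -26
Function('g')(C, k) = Add(46, Mul(C, Pow(k, 2))) (Function('g')(C, k) = Add(Mul(Mul(C, k), k), 46) = Add(Mul(C, Pow(k, 2)), 46) = Add(46, Mul(C, Pow(k, 2))))
Add(Function('g')(Z, m), Mul(Function('T')(-6), 51)) = Add(Add(46, Mul(-569, Pow(-26, 2))), Mul(-6, 51)) = Add(Add(46, Mul(-569, 676)), -306) = Add(Add(46, -384644), -306) = Add(-384598, -306) = -384904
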